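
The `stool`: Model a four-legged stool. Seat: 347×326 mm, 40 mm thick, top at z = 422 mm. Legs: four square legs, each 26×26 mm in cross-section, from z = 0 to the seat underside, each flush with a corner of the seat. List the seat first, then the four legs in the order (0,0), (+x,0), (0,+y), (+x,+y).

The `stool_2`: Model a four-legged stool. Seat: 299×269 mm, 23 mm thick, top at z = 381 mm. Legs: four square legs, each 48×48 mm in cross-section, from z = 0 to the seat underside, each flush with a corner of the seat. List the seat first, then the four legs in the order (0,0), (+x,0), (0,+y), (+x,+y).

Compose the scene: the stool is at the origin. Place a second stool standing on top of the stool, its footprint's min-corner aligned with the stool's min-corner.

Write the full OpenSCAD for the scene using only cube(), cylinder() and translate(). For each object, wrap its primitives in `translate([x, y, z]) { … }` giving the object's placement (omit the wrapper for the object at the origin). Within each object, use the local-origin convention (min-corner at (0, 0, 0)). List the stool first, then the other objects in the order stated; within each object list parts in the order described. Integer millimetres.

translate([0, 0, 382]) cube([347, 326, 40]);
cube([26, 26, 382]);
translate([321, 0, 0]) cube([26, 26, 382]);
translate([0, 300, 0]) cube([26, 26, 382]);
translate([321, 300, 0]) cube([26, 26, 382]);
translate([0, 0, 422]) {
  translate([0, 0, 358]) cube([299, 269, 23]);
  cube([48, 48, 358]);
  translate([251, 0, 0]) cube([48, 48, 358]);
  translate([0, 221, 0]) cube([48, 48, 358]);
  translate([251, 221, 0]) cube([48, 48, 358]);
}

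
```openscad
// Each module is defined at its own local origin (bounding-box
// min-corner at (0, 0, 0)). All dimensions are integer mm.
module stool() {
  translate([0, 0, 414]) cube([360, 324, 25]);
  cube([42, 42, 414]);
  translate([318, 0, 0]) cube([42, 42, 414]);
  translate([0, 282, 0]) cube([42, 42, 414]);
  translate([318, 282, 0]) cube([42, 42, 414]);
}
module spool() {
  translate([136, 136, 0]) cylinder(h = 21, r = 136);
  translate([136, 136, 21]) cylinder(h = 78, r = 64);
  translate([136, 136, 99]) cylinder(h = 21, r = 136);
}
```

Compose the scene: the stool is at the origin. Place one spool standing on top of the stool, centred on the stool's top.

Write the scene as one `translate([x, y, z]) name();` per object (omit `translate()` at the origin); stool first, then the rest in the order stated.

stool();
translate([44, 26, 439]) spool();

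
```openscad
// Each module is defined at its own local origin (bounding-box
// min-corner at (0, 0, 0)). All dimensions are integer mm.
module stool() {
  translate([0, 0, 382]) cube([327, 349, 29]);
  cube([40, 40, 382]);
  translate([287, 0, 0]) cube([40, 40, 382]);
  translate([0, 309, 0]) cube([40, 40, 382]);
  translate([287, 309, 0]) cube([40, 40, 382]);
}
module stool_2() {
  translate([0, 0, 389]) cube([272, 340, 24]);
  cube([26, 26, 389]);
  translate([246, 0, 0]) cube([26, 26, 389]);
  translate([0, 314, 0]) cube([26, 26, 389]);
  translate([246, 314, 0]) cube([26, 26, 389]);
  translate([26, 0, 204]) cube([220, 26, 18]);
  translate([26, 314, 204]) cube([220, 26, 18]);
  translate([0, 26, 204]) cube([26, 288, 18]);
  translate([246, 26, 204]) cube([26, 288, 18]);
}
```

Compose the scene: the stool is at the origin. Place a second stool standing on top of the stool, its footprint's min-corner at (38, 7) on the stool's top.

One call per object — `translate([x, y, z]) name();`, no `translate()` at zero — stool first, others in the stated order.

stool();
translate([38, 7, 411]) stool_2();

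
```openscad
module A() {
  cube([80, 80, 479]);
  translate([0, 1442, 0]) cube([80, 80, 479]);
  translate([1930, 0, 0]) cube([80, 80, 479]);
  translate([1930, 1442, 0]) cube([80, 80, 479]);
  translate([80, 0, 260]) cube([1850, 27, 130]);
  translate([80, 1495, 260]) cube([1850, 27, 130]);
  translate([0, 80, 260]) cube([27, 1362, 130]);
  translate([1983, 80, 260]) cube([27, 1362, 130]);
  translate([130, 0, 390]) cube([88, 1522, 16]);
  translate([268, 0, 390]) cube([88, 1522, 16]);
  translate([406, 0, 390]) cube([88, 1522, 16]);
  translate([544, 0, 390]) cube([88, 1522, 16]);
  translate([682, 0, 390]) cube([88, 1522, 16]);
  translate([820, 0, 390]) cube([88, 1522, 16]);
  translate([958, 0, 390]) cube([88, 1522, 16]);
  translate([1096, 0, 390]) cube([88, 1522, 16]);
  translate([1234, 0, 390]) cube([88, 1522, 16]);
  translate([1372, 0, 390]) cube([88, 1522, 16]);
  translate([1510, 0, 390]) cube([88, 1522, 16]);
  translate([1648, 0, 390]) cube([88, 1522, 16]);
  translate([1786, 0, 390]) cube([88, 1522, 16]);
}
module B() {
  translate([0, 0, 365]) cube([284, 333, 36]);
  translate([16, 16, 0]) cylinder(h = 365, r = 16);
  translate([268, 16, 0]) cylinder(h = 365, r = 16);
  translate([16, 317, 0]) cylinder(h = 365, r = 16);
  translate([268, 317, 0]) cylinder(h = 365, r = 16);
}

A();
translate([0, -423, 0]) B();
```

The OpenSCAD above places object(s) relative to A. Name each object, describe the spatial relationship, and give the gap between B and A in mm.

The stool's nearest face is 90 mm from the bed frame's −y face.

A is a bed frame. B is a stool. The stool is on the floor beside the bed frame on its −y side. The gap between the stool and the bed frame is 90 mm.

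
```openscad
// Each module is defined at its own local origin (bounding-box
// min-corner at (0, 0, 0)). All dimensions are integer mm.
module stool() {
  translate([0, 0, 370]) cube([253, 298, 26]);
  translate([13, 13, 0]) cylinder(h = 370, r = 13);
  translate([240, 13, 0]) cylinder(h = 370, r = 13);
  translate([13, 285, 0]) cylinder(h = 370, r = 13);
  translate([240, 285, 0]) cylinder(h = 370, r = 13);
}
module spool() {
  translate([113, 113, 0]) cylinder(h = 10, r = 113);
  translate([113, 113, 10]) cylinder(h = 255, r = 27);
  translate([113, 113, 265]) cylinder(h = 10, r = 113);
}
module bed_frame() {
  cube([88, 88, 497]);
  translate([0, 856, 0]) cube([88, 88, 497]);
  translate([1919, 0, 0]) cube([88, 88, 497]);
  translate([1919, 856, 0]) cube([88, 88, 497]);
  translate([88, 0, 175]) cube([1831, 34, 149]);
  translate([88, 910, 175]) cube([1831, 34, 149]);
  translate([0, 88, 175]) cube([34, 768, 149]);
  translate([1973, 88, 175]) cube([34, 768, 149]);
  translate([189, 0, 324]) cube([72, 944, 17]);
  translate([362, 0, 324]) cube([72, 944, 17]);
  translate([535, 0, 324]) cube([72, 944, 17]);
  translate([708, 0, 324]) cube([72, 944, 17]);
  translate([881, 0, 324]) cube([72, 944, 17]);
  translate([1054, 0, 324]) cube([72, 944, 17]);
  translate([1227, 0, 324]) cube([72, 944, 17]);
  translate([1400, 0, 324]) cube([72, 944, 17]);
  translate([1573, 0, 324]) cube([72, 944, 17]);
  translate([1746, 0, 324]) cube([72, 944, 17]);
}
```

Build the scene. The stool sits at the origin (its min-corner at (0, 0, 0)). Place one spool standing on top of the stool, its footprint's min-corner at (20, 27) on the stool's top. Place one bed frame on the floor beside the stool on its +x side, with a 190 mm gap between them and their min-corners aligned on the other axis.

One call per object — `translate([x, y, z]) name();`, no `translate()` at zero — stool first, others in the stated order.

stool();
translate([20, 27, 396]) spool();
translate([443, 0, 0]) bed_frame();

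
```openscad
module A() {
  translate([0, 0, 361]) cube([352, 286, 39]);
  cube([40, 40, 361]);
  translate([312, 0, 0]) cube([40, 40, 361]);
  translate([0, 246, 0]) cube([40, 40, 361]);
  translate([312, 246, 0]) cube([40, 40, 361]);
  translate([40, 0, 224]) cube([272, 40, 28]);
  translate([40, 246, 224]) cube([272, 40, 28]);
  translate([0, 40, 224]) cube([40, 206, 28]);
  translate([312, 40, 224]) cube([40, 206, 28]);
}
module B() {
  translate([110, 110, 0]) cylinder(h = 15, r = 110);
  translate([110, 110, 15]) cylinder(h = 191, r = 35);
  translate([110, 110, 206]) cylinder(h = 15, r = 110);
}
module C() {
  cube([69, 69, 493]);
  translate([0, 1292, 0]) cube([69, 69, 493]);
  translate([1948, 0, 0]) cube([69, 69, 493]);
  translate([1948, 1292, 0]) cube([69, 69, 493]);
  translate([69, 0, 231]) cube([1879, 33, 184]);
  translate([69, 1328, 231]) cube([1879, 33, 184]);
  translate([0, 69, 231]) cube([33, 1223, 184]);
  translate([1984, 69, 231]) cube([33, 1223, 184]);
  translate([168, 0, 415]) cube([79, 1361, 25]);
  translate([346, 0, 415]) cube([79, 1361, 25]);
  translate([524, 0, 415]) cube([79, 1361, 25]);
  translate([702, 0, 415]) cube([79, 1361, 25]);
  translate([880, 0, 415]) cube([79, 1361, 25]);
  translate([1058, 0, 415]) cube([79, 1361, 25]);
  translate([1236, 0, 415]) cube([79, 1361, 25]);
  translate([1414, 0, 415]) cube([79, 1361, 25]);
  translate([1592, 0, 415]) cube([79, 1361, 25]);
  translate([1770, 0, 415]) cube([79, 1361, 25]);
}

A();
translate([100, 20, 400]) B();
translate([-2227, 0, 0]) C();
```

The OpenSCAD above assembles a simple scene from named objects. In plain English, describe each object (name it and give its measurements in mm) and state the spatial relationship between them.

A is a four-legged stool. The seat is a 352×286×39 mm slab whose top surface is at z = 400 mm; four square legs, each 40×40 mm in cross-section, run from the floor (z = 0) to the underside of the seat, each flush with a corner of the seat. Four stretchers, 40 mm wide and 28 mm tall, connect adjacent legs with their undersides at z = 224 mm, each running between the inner faces of the legs it joins and aligned with the legs' outer faces on the other axis.

B is a spool: two coaxial disc flanges of radius 110 mm and thickness 15 mm, joined by a core cylinder of radius 35 mm and height 191 mm. The lower flange rests on z = 0 and the three cylinders share a vertical axis.

C is a bed frame 2017 mm long (x) by 1361 mm wide (y). Four 69×69 mm corner posts, 493 mm tall, at the corners of the footprint. Four rails of 33 mm thickness and 184 mm height run between adjacent posts with their undersides at z = 231 mm, their outer faces flush with the outside of the frame (the two x-running rails run between the posts' inner faces; the two y-running rails run between the posts' inner faces). 10 slats, each 79 mm wide (x) and 25 mm thick, lie across the top of the two x-running rails, running the full 1361 mm width of the frame in y; the slats are evenly spaced along x between the inner faces of the end posts with equal gaps (rounded down to the nearest mm) at the −x end and between each pair — any rounding remainder accumulates at the +x end.

The spool is on top of the stool. The bed frame is on the floor beside the stool on its −x side.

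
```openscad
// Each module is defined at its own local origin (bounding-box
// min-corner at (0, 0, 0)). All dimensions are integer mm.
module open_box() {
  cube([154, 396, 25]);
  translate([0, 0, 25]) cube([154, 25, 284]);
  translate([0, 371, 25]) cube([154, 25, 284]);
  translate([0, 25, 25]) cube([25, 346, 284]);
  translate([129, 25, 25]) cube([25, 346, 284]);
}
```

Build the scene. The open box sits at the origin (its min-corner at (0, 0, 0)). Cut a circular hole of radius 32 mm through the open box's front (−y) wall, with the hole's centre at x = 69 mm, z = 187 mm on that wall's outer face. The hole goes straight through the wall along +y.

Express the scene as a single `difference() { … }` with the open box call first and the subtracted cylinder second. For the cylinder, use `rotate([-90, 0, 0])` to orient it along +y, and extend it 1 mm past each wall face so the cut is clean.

difference() {
  open_box();
  translate([69, -1, 187]) rotate([-90, 0, 0]) cylinder(h = 27, r = 32);
}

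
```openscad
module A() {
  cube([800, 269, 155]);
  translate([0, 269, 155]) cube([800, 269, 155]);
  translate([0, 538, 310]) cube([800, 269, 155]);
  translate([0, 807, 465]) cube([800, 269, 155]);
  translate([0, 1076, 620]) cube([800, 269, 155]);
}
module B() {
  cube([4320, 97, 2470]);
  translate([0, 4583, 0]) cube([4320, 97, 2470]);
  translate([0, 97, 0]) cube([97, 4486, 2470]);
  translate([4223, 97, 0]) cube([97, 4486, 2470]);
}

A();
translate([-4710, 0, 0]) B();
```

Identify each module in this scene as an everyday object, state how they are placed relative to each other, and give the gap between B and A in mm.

A is a staircase. B is a house frame. The house frame is on the floor beside the staircase on its −x side. The gap between the house frame and the staircase is 390 mm.

The house frame's nearest face is 390 mm from the staircase's −x face.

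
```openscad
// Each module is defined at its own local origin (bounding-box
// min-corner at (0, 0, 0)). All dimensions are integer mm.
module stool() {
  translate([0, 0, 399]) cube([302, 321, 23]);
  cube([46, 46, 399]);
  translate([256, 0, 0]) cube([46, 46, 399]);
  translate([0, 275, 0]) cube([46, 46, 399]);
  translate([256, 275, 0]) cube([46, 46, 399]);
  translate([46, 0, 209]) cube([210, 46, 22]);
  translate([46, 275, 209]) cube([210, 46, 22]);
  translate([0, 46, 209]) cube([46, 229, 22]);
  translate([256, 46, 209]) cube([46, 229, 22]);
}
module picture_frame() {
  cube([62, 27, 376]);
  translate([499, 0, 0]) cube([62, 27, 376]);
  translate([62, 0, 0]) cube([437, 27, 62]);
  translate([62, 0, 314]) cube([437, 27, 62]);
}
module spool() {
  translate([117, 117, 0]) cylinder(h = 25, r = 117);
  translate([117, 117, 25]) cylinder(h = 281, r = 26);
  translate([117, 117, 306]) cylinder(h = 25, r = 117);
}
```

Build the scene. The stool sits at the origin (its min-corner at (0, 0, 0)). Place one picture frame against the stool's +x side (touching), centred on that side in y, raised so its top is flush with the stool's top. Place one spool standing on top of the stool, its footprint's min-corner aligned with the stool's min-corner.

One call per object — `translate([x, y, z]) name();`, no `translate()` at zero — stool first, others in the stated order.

stool();
translate([302, 147, 46]) picture_frame();
translate([0, 0, 422]) spool();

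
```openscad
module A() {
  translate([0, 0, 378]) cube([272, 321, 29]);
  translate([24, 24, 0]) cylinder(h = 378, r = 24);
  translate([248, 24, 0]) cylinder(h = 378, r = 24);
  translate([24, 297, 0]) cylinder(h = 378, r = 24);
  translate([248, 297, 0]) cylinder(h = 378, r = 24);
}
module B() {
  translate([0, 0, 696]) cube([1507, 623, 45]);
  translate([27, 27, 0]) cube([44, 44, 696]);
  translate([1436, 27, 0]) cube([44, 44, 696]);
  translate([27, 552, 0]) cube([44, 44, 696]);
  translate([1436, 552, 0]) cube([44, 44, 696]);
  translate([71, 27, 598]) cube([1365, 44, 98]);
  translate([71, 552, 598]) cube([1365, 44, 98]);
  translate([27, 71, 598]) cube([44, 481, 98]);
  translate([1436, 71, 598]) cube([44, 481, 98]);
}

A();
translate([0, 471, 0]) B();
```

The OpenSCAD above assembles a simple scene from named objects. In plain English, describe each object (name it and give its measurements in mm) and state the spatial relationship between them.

A is a simple wooden stool: a rectangular seat 272 mm (x) by 321 mm (y), 29 mm thick, top face at z = 407 mm, on four round legs, each 48 mm in diameter. The legs rest on z = 0, each leg's axis is inset half a diameter from the nearest pair of seat edges (so the leg's bounding box is flush with the corner).

B is a rectangular dining table. The top is 1507×623×45 mm with its upper surface at z = 741 mm. It stands on four 44×44 mm square legs, each inset 27 mm from the nearest pair of top edges, running from the floor to the underside of the top. Four apron rails, 44 mm thick and 98 mm tall, run between adjacent legs with their top edges flush with the underside of the top and their outer faces flush with the legs' outer faces.

The table is on the floor beside the stool on its +y side.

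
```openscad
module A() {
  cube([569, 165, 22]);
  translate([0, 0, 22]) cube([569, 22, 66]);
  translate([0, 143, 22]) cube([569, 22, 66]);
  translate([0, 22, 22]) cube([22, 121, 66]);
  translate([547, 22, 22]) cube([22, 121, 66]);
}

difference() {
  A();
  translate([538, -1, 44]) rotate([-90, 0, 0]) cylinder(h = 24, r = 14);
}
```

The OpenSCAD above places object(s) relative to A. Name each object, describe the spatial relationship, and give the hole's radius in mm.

A is an open box. The open box has a circular hole through its front wall. The hole's radius is 14 mm.

The subtracted cylinder has r = 14 mm.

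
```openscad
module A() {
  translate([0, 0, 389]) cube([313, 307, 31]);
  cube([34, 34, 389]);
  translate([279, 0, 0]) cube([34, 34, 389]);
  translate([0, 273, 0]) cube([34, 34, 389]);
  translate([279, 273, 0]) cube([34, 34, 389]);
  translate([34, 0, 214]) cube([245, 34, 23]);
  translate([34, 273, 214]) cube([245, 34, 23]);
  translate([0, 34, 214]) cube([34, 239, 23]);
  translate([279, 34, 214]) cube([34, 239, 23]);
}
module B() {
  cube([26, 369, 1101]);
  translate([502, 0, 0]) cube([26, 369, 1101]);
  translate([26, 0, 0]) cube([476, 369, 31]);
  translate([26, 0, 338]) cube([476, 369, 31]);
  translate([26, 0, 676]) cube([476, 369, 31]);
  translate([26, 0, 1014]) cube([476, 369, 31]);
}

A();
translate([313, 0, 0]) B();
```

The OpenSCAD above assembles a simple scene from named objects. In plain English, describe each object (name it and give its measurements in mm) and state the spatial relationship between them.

A is a four-legged stool. The seat is 313×307 mm, 31 mm thick, top at z = 420 mm. It stands on four square legs, each 34×34 mm in cross-section, from z = 0 to the seat underside, each flush with a corner of the seat. Four stretchers, 34 mm wide and 23 mm tall, connect adjacent legs with their undersides at z = 214 mm, each running between the inner faces of the legs it joins and aligned with the legs' outer faces on the other axis.

B is a bookshelf 528 mm wide overall, 369 mm deep and 1101 mm tall. The two sides are 26 mm thick vertical panels. 4 horizontal shelves of 31 mm thickness span between the inner faces of the sides; the lowest shelf sits on the floor and shelves are stacked with a clear vertical gap of 307 mm between each pair.

The bookshelf is against the stool's +x side, with their −y faces flush.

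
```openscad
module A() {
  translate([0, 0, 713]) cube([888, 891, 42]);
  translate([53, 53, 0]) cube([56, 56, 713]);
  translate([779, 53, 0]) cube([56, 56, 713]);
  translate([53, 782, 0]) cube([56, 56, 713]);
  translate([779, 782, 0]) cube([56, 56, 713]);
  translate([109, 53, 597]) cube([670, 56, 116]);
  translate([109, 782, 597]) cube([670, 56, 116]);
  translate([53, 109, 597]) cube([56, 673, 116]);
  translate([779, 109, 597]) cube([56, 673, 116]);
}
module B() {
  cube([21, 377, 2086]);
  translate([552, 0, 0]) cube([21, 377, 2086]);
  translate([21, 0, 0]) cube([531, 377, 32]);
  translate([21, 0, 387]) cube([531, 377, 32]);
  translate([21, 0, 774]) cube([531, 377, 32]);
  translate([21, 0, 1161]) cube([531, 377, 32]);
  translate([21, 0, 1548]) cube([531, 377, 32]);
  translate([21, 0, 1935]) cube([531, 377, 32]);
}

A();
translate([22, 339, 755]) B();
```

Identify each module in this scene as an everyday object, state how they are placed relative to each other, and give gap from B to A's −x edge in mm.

A is a table. B is a bookshelf. The bookshelf is on top of the table. The gap from the bookshelf to the table's −x edge is 22 mm.

The bookshelf's min-x is at 22; the table's min-x is 0; gap = 22 mm.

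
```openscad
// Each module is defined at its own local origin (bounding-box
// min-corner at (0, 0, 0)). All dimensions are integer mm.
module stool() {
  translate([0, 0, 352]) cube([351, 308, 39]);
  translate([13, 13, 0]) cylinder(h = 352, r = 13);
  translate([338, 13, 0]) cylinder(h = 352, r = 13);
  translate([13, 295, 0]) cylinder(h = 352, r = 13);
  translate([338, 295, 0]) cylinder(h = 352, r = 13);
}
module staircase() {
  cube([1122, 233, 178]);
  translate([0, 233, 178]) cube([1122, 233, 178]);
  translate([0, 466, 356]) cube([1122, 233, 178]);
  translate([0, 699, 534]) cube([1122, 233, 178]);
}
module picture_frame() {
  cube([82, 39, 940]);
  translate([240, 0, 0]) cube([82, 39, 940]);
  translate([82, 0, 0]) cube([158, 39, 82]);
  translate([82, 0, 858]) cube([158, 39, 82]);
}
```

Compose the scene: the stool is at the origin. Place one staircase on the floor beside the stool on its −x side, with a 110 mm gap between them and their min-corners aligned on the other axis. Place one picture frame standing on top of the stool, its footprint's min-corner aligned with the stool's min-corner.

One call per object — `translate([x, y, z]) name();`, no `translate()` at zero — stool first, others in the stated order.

stool();
translate([-1232, 0, 0]) staircase();
translate([0, 0, 391]) picture_frame();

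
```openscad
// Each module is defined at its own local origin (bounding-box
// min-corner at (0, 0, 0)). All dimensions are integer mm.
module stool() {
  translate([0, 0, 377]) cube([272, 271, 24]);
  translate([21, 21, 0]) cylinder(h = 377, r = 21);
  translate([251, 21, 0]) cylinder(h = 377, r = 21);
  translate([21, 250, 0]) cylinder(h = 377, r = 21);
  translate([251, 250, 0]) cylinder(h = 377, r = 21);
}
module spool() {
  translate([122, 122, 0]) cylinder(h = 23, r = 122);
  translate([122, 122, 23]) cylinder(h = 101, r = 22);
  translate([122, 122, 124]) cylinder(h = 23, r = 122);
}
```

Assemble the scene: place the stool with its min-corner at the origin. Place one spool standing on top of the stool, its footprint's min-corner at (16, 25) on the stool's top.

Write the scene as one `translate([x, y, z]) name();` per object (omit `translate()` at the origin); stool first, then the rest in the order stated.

stool();
translate([16, 25, 401]) spool();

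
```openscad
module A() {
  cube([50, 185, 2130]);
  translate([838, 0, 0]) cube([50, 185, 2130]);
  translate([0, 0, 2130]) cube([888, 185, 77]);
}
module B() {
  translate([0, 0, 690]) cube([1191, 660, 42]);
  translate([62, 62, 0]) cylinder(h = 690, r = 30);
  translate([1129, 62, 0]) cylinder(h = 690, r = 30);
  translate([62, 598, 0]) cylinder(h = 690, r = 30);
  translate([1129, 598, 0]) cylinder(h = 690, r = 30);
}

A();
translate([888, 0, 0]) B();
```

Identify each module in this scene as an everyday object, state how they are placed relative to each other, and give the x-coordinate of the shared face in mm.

A is a door frame. B is a table. The table is against the door frame's +x side, with their −y faces flush. The x-coordinate of the shared face is 888 mm.

The door frame's +x face and the table's −x face are both at x = 888 mm.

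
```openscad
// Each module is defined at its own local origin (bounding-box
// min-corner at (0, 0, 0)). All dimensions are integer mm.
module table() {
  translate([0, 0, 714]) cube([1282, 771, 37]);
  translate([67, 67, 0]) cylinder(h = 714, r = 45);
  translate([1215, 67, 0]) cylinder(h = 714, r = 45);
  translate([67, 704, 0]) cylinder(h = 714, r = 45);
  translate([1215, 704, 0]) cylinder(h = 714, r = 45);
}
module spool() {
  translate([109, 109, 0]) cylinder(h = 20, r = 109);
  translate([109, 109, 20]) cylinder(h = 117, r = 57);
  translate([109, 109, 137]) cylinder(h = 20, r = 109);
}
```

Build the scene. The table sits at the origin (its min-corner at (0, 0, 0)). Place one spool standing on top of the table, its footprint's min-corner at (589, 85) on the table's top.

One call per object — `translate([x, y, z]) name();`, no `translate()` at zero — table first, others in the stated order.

table();
translate([589, 85, 751]) spool();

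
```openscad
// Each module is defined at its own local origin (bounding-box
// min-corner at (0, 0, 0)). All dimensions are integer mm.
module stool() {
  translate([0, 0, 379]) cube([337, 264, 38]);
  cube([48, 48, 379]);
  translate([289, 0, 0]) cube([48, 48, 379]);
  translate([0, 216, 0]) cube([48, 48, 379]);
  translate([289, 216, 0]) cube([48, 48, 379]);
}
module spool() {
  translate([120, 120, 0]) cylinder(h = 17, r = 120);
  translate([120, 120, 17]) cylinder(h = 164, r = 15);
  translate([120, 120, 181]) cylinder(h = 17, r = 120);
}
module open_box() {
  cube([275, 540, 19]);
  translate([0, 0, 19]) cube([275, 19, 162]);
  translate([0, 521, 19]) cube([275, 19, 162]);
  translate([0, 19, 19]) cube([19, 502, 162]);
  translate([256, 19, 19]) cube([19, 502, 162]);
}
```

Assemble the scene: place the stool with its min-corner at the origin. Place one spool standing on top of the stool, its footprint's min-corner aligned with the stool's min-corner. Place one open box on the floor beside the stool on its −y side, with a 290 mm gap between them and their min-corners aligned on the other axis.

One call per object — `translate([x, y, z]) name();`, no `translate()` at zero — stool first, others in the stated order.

stool();
translate([0, 0, 417]) spool();
translate([0, -830, 0]) open_box();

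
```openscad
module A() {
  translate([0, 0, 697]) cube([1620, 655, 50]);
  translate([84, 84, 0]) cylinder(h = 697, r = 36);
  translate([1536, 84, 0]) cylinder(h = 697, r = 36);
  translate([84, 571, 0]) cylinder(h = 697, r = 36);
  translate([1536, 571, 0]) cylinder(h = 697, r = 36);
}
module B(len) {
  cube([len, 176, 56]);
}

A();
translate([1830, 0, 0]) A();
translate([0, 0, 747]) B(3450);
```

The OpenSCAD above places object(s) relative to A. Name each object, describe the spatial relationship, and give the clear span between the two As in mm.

Second table starts at x = 1830; first ends at x = 1620; clear span = 1830 − 1620 = 210 mm.

A is a table. B is a beam. A beam spans the tops of two tables. The clear span between the two tables is 210 mm.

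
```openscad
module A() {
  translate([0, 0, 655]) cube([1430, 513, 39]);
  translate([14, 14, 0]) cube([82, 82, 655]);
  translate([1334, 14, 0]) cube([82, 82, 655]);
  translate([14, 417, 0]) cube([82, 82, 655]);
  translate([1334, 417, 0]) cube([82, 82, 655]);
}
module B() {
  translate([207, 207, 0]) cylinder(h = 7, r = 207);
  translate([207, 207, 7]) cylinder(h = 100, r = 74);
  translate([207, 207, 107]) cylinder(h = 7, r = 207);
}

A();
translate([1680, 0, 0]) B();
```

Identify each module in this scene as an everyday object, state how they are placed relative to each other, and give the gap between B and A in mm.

A is a table. B is a spool. The spool is on the floor beside the table on its +x side. The gap between the spool and the table is 250 mm.

The spool's nearest face is 250 mm from the table's +x face.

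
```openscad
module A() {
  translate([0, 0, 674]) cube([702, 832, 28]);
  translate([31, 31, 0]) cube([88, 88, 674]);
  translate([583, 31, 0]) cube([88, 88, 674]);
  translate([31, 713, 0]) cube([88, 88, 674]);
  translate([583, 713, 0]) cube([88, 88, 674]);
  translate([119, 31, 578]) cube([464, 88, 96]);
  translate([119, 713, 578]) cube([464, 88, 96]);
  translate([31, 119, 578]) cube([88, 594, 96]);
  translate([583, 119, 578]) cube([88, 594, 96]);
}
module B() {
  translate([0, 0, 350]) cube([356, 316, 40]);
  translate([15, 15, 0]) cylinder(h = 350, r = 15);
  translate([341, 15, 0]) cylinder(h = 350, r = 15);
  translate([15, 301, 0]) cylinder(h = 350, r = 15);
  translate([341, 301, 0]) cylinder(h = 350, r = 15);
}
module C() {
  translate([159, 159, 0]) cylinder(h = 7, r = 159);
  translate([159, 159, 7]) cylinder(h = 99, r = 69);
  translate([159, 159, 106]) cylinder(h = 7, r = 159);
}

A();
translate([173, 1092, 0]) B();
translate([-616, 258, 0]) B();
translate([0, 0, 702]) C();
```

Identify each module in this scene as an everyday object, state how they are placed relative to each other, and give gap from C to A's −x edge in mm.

The spool's min-x is at 0; the table's min-x is 0; gap = 0 mm.

A is a table. B is a stool. C is a spool. Two stools sit around the table at the +y, −x sides. The spool is on top of the table. The gap from the spool to the table's −x edge is 0 mm.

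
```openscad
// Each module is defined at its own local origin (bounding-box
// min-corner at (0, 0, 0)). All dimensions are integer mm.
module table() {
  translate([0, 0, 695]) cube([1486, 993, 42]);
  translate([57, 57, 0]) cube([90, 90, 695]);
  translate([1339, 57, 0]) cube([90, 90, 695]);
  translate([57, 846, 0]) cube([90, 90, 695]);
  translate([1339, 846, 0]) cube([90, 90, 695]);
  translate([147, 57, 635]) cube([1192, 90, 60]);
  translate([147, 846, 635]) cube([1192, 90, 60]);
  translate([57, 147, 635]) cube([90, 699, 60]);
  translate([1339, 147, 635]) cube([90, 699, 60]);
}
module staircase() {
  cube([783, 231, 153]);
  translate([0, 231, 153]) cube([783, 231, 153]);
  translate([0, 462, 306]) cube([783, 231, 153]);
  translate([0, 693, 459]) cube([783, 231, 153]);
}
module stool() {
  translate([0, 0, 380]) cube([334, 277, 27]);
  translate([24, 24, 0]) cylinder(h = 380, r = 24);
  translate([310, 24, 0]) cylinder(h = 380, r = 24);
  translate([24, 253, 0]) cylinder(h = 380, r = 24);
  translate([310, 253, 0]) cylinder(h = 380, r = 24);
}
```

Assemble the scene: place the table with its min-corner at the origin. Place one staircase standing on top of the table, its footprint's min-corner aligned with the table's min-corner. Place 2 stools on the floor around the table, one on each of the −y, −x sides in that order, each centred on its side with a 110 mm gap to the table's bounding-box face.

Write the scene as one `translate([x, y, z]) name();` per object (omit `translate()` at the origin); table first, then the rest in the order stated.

table();
translate([0, 0, 737]) staircase();
translate([576, -387, 0]) stool();
translate([-444, 358, 0]) stool();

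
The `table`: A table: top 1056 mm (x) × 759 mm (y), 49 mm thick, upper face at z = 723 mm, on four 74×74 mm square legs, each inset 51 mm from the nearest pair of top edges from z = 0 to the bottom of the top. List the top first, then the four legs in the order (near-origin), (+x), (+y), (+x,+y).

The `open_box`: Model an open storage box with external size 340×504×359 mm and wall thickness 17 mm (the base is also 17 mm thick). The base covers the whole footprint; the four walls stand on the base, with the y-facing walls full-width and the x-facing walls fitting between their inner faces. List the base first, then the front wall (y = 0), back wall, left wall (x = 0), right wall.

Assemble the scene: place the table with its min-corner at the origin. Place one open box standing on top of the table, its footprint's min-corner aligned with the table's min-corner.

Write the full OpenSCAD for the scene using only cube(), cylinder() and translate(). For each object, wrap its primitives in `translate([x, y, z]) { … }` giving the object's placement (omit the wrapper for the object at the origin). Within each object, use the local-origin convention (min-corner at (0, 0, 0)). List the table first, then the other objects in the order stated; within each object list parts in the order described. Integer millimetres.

translate([0, 0, 674]) cube([1056, 759, 49]);
translate([51, 51, 0]) cube([74, 74, 674]);
translate([931, 51, 0]) cube([74, 74, 674]);
translate([51, 634, 0]) cube([74, 74, 674]);
translate([931, 634, 0]) cube([74, 74, 674]);
translate([0, 0, 723]) {
  cube([340, 504, 17]);
  translate([0, 0, 17]) cube([340, 17, 342]);
  translate([0, 487, 17]) cube([340, 17, 342]);
  translate([0, 17, 17]) cube([17, 470, 342]);
  translate([323, 17, 17]) cube([17, 470, 342]);
}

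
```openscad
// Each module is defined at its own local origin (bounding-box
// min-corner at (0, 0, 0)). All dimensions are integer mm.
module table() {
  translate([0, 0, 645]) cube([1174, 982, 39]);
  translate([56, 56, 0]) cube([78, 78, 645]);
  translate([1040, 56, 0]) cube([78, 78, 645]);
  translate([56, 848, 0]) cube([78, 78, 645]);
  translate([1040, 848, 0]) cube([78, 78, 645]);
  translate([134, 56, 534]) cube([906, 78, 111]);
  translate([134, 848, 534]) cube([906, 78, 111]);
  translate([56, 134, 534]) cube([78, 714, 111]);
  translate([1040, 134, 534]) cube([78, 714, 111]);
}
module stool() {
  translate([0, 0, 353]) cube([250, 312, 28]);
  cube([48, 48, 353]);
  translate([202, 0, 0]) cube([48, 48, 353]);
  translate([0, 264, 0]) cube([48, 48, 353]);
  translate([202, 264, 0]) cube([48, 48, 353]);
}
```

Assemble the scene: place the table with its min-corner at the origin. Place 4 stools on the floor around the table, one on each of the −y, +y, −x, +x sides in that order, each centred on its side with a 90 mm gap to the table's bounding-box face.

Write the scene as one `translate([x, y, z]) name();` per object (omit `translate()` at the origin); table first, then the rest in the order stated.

table();
translate([462, -402, 0]) stool();
translate([462, 1072, 0]) stool();
translate([-340, 335, 0]) stool();
translate([1264, 335, 0]) stool();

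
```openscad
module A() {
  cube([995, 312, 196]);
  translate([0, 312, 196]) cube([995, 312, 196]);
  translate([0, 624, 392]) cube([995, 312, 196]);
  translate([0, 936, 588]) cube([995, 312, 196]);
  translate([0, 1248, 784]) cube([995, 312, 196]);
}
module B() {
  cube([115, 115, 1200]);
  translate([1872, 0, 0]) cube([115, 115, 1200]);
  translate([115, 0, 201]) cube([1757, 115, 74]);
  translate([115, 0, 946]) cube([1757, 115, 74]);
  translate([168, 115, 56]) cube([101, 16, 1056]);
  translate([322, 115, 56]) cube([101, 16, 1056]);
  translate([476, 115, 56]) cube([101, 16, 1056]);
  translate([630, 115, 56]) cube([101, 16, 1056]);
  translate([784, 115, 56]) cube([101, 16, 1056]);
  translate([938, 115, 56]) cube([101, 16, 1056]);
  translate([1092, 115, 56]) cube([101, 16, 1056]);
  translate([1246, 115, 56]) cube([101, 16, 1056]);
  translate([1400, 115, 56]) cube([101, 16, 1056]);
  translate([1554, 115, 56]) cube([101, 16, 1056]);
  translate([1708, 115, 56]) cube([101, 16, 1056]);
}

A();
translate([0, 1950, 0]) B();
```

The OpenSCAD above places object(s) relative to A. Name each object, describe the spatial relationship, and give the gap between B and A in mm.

A is a staircase. B is a fence section. The fence section is on the floor beside the staircase on its +y side. The gap between the fence section and the staircase is 390 mm.

The fence section's nearest face is 390 mm from the staircase's +y face.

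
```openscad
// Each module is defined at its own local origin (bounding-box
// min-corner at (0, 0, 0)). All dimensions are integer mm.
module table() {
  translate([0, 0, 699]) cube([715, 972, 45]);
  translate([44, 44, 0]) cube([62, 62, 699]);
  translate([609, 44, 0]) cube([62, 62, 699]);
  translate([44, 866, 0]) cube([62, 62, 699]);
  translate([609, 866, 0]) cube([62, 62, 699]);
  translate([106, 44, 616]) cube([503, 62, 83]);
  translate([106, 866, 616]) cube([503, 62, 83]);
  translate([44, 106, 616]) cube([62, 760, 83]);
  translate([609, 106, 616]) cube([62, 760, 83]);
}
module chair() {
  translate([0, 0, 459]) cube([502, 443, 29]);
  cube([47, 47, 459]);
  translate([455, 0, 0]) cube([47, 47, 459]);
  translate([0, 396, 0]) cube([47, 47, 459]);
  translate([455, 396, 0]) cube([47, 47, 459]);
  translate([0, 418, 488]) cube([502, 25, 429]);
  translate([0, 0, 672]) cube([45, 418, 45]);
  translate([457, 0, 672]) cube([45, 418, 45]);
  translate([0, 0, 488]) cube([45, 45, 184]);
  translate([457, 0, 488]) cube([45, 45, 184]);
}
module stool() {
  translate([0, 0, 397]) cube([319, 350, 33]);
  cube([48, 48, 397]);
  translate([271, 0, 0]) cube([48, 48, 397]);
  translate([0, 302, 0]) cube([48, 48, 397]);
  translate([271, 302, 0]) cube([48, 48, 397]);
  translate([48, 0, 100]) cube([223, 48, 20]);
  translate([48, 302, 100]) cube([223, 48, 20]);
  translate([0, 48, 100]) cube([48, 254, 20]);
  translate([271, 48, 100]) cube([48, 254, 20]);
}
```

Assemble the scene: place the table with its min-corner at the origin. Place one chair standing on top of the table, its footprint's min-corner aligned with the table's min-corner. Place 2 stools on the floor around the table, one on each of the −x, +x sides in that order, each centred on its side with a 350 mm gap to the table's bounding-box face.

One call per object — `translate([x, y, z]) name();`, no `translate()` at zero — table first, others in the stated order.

table();
translate([0, 0, 744]) chair();
translate([-669, 311, 0]) stool();
translate([1065, 311, 0]) stool();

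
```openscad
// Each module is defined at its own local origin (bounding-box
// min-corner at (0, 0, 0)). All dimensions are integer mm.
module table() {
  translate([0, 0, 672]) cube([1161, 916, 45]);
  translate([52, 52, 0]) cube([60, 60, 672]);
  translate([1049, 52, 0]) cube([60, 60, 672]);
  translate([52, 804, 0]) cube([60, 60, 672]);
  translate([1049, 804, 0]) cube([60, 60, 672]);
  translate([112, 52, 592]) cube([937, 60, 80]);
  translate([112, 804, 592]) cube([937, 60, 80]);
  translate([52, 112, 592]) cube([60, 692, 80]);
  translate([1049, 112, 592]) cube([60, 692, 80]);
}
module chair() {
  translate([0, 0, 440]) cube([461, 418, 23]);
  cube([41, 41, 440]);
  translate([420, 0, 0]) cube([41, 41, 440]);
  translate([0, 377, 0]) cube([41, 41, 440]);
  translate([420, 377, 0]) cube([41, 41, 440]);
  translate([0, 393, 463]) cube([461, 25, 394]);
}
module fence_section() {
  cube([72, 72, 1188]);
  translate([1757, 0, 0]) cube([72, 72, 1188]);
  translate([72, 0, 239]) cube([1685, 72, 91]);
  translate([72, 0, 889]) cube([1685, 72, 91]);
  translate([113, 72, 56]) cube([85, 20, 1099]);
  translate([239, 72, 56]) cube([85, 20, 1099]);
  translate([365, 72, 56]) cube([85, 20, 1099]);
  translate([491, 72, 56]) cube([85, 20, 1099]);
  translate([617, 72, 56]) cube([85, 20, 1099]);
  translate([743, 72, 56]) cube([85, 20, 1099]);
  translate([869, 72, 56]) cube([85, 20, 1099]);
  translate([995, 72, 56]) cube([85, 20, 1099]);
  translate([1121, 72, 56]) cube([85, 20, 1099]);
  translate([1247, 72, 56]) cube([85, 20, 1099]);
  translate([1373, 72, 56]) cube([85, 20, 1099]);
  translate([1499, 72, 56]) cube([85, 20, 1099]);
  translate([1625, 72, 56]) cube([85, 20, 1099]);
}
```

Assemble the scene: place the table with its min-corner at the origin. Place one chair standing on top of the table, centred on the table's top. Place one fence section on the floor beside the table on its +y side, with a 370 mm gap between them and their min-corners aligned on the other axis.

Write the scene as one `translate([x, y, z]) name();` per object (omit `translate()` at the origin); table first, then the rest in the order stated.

table();
translate([350, 249, 717]) chair();
translate([0, 1286, 0]) fence_section();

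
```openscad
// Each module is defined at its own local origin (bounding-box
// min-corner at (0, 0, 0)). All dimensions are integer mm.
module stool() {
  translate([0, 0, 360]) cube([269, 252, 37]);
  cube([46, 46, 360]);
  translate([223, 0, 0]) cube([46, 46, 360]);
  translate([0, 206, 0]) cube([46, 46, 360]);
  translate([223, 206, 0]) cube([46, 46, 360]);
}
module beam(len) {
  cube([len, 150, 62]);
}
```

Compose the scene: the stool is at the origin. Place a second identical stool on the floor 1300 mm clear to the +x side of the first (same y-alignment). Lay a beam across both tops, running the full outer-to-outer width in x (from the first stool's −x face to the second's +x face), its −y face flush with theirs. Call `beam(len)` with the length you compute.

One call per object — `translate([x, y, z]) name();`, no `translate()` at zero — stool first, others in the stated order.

stool();
translate([1569, 0, 0]) stool();
translate([0, 0, 397]) beam(1838);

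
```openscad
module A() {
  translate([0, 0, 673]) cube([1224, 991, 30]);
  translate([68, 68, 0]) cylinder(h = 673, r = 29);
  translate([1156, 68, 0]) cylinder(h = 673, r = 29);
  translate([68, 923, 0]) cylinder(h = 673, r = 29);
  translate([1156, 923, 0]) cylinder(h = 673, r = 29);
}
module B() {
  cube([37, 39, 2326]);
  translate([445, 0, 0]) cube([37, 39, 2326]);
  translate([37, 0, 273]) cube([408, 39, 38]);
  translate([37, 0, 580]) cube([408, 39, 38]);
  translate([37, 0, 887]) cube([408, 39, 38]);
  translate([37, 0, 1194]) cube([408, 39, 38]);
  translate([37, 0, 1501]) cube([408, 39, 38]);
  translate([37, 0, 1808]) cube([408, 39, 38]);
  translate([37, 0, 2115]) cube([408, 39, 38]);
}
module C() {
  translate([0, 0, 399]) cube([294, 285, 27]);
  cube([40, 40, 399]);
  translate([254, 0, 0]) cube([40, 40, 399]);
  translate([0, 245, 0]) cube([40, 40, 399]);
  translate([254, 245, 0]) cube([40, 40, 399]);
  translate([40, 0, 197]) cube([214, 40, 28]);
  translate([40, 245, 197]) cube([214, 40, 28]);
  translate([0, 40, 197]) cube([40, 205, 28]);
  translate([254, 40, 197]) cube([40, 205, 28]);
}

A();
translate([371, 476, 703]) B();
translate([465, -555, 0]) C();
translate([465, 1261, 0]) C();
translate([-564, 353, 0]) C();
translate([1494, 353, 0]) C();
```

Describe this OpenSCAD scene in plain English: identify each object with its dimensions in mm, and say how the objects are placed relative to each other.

A is a table with a 1224×991 mm rectangular top, 30 mm thick, top surface at z = 703 mm, supported by four round legs of 58 mm diameter, each leg's bounding box inset 39 mm from the nearest pair of top edges, running from the floor.

B is a straight ladder. Two 37×39 mm vertical rails, 2326 mm tall, stand 482 mm apart (outside-to-outside) with their front faces coplanar on the −y side. 7 rungs, each 39 mm deep and 38 mm tall, span between the inner faces of the rails, front faces flush with the rails. The lowest rung's underside is at z = 273 mm and rungs are spaced 307 mm apart (underside to underside).

C is a simple wooden stool: a rectangular seat 294 mm (x) by 285 mm (y), 27 mm thick, top face at z = 426 mm, on four square legs, each 40×40 mm in cross-section. The legs rest on z = 0, each flush with a corner of the seat. Four stretchers, 40 mm wide and 28 mm tall, connect adjacent legs with their undersides at z = 197 mm, each running between the inner faces of the legs it joins and aligned with the legs' outer faces on the other axis.

The ladder is on top of the table, centred. Four stools sit around the table at the −y, +y, −x, +x sides.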